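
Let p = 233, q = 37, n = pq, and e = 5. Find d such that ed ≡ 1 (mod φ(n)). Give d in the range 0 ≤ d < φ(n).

φ(n) = (p−1)(q−1) = 232·36 = 8352.
Need d with 5·d ≡ 1 (mod 8352). Apply the extended Euclidean algorithm:
8352 = 1670*5 + 2
5 = 2*2 + 1
2 = 2*1 + 0
Back-substitute:
1 = 5 − 2·2
1 = −2·8352 + 3341·5
So 5·3341 ≡ 1 (mod 8352), hence d = 3341.

3341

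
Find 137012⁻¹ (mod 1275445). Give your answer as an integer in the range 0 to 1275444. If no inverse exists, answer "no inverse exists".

825513

Apply the Euclidean algorithm to 1275445 and 137012:
1275445 = 9*137012 + 42337
137012 = 3*42337 + 10001
42337 = 4*10001 + 2333
10001 = 4*2333 + 669
2333 = 3*669 + 326
669 = 2*326 + 17
326 = 19*17 + 3
17 = 5*3 + 2
3 = 1*2 + 1
2 = 2*1 + 0
gcd = 1, so the inverse exists. Back-substitute:
1 = 3 − 2
1 = −17 + 6·3
1 = 6·326 − 115·17
1 = −115·669 + 236·326
1 = 236·2333 − 823·669
1 = −823·10001 + 3528·2333
1 = 3528·42337 − 14935·10001
1 = −14935·137012 + 48333·42337
1 = 48333·1275445 − 449932·137012
Thus 137012·(-449932) ≡ 1 (mod 1275445); reducing, -449932 mod 1275445 = 825513.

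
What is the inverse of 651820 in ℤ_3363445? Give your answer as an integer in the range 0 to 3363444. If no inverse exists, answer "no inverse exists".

Compute gcd(651820, 3363445):
3363445 = 5×651820 + 104345
651820 = 6×104345 + 25750
104345 = 4×25750 + 1345
25750 = 19×1345 + 195
1345 = 6×195 + 175
195 = 1×175 + 20
175 = 8×20 + 15
20 = 1×15 + 5
15 = 3×5 + 0
gcd(651820, 3363445) = 5 ≠ 1, so 651820 has no multiplicative inverse modulo 3363445.

no inverse exists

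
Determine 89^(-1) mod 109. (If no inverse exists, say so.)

49

Run Euclid on (109, 89):
109 = 1*89 + 20
89 = 4*20 + 9
20 = 2*9 + 2
9 = 4*2 + 1
2 = 2*1 + 0
Since gcd(89, 109) = 1, back-substitute to write 1 as a combination:
1 = 9 − 4·2
1 = −4·20 + 9·9
1 = 9·89 − 40·20
1 = −40·109 + 49·89
So 89·49 ≡ 1 (mod 109).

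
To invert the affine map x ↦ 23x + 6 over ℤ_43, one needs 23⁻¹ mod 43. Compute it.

Extended Euclidean algorithm:
43 = 1×23 + 20
23 = 1×20 + 3
20 = 6×3 + 2
3 = 1×2 + 1
2 = 2×1 + 0
The gcd is 1. Working backward:
1 = 3 − 2
1 = −20 + 7·3
1 = 7·23 − 8·20
1 = −8·43 + 15·23
So 23·15 ≡ 1 (mod 43).

15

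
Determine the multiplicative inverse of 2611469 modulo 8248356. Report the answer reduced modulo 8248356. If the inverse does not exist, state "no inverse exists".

1421861

Apply the Euclidean algorithm to 8248356 and 2611469:
8248356 = 3×2611469 + 413949
2611469 = 6×413949 + 127775
413949 = 3×127775 + 30624
127775 = 4×30624 + 5279
30624 = 5×5279 + 4229
5279 = 1×4229 + 1050
4229 = 4×1050 + 29
1050 = 36×29 + 6
29 = 4×6 + 5
6 = 1×5 + 1
5 = 5×1 + 0
gcd = 1, so the inverse exists. Back-substitute:
1 = 6 − 5
1 = −29 + 5·6
1 = 5·1050 − 181·29
1 = −181·4229 + 729·1050
1 = 729·5279 − 910·4229
1 = −910·30624 + 5279·5279
1 = 5279·127775 − 22026·30624
1 = −22026·413949 + 71357·127775
1 = 71357·2611469 − 450168·413949
1 = −450168·8248356 + 1421861·2611469
So 2611469·1421861 ≡ 1 (mod 8248356).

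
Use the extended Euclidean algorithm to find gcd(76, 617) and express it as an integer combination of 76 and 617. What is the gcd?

Euclidean algorithm:
617 = 8×76 + 9
76 = 8×9 + 4
9 = 2×4 + 1
4 = 4×1 + 0
gcd(76, 617) = 1.
Express as a combination:
1 = 9 − 2·4
1 = −2·76 + 17·9
1 = 17·617 − 138·76
So 1 = (17)·617 + (-138)·76.

1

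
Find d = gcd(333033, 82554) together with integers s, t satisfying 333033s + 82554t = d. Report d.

Euclidean algorithm:
333033 = 4*82554 + 2817
82554 = 29*2817 + 861
2817 = 3*861 + 234
861 = 3*234 + 159
234 = 1*159 + 75
159 = 2*75 + 9
75 = 8*9 + 3
9 = 3*3 + 0
gcd(333033, 82554) = 3.
Express as a combination:
3 = 75 − 8·9
3 = −8·159 + 17·75
3 = 17·234 − 25·159
3 = −25·861 + 92·234
3 = 92·2817 − 301·861
3 = −301·82554 + 8821·2817
3 = 8821·333033 − 35585·82554
So 3 = (8821)·333033 + (-35585)·82554.

3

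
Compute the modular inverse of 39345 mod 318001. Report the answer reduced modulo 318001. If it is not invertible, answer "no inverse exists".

77219

Run Euclid on (318001, 39345):
318001 = 8*39345 + 3241
39345 = 12*3241 + 453
3241 = 7*453 + 70
453 = 6*70 + 33
70 = 2*33 + 4
33 = 8*4 + 1
4 = 4*1 + 0
gcd = 1, so the inverse exists. Back-substitute:
1 = 33 − 8·4
1 = −8·70 + 17·33
1 = 17·453 − 110·70
1 = −110·3241 + 787·453
1 = 787·39345 − 9554·3241
1 = −9554·318001 + 77219·39345
So 39345·77219 ≡ 1 (mod 318001).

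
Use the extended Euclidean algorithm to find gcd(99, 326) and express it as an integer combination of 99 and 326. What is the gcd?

Repeated division:
326 = 3×99 + 29
99 = 3×29 + 12
29 = 2×12 + 5
12 = 2×5 + 2
5 = 2×2 + 1
2 = 2×1 + 0
gcd(99, 326) = 1.
Express as a combination:
1 = 5 − 2·2
1 = −2·12 + 5·5
1 = 5·29 − 12·12
1 = −12·99 + 41·29
1 = 41·326 − 135·99
So 1 = (41)·326 + (-135)·99.

1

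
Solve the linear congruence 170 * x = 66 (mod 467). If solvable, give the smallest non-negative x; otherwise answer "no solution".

First find gcd(170, 467):
467 = 2·170 + 127
170 = 1·127 + 43
127 = 2·43 + 41
43 = 1·41 + 2
41 = 20·2 + 1
2 = 2·1 + 0
gcd = 1, so a unique solution mod 467 exists.
Back-substitute for the Bézout coefficients:
1 = 41 − 20·2
1 = −20·43 + 21·41
1 = 21·127 − 62·43
1 = −62·170 + 83·127
1 = 83·467 − 228·170
So 170·(-228) ≡ 1 (mod 467), giving 170⁻¹ ≡ 239.
x ≡ 170⁻¹·66 ≡ 239·66 ≡ 363 (mod 467).

363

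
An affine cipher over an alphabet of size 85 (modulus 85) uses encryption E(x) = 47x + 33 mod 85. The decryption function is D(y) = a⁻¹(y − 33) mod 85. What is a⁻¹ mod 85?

38

Run Euclid on (85, 47):
85 = 1×47 + 38
47 = 1×38 + 9
38 = 4×9 + 2
9 = 4×2 + 1
2 = 2×1 + 0
Since gcd(47, 85) = 1, back-substitute to write 1 as a combination:
1 = 9 − 4·2
1 = −4·38 + 17·9
1 = 17·47 − 21·38
1 = −21·85 + 38·47
So 47·38 ≡ 1 (mod 85).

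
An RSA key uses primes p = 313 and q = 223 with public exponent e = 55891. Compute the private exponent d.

φ(n) = (p−1)(q−1) = 312·222 = 69264.
Need d with 55891·d ≡ 1 (mod 69264). Apply the extended Euclidean algorithm:
69264 = 1·55891 + 13373
55891 = 4·13373 + 2399
13373 = 5·2399 + 1378
2399 = 1·1378 + 1021
1378 = 1·1021 + 357
1021 = 2·357 + 307
357 = 1·307 + 50
307 = 6·50 + 7
50 = 7·7 + 1
7 = 7·1 + 0
Back-substitute:
1 = 50 − 7·7
1 = −7·307 + 43·50
1 = 43·357 − 50·307
1 = −50·1021 + 143·357
1 = 143·1378 − 193·1021
1 = −193·2399 + 336·1378
1 = 336·13373 − 1873·2399
1 = −1873·55891 + 7828·13373
1 = 7828·69264 − 9701·55891
So 55891·(-9701) ≡ 1 (mod 69264), hence d ≡ -9701 ≡ 59563 (mod 69264).

59563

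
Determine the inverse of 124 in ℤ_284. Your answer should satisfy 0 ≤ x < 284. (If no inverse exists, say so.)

no inverse exists

Compute gcd(124, 284):
284 = 2*124 + 36
124 = 3*36 + 16
36 = 2*16 + 4
16 = 4*4 + 0
Since gcd = 4 > 1, 124 is not a unit mod 284.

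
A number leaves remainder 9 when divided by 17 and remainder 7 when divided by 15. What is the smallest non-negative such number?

247

Write x = 9 + 17·k. Then 17·k ≡ 7 − 9 ≡ 13 (mod 15).
Need 17⁻¹ mod 15. Extended Euclid on (15, 2):
15 = 7×2 + 1
2 = 2×1 + 0
Back-substitute:
1 = 15 − 7·2
17⁻¹ ≡ 8 (mod 15), so k ≡ 8·13 ≡ 14 (mod 15).
x = 9 + 17·14 = 247.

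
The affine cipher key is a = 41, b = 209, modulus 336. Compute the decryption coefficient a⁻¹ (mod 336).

Extended Euclidean algorithm:
336 = 8*41 + 8
41 = 5*8 + 1
8 = 8*1 + 0
The gcd is 1. Working backward:
1 = 41 − 5·8
1 = −5·336 + 41·41
So 41·41 ≡ 1 (mod 336).

41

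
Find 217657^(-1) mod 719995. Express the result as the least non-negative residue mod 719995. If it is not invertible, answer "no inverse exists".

89473

gcd(719995, 217657) by repeated division:
719995 = 3·217657 + 67024
217657 = 3·67024 + 16585
67024 = 4·16585 + 684
16585 = 24·684 + 169
684 = 4·169 + 8
169 = 21·8 + 1
8 = 8·1 + 0
The gcd is 1. Working backward:
1 = 169 − 21·8
1 = −21·684 + 85·169
1 = 85·16585 − 2061·684
1 = −2061·67024 + 8329·16585
1 = 8329·217657 − 27048·67024
1 = −27048·719995 + 89473·217657
So 217657·89473 ≡ 1 (mod 719995).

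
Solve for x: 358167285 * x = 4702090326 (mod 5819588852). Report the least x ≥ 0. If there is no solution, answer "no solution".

gcd(358167285, 5819588852):
5819588852 = 16×358167285 + 88912292
358167285 = 4×88912292 + 2518117
88912292 = 35×2518117 + 778197
2518117 = 3×778197 + 183526
778197 = 4×183526 + 44093
183526 = 4×44093 + 7154
44093 = 6×7154 + 1169
7154 = 6×1169 + 140
1169 = 8×140 + 49
140 = 2×49 + 42
49 = 1×42 + 7
42 = 6×7 + 0
gcd = 7, but 7 ∤ 4702090326, so the congruence has no solution.

no solution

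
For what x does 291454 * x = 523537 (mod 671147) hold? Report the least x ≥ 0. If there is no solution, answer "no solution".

First find gcd(291454, 671147):
671147 = 2×291454 + 88239
291454 = 3×88239 + 26737
88239 = 3×26737 + 8028
26737 = 3×8028 + 2653
8028 = 3×2653 + 69
2653 = 38×69 + 31
69 = 2×31 + 7
31 = 4×7 + 3
7 = 2×3 + 1
3 = 3×1 + 0
gcd = 1, so a unique solution mod 671147 exists.
Back-substitute for the Bézout coefficients:
1 = 7 − 2·3
1 = −2·31 + 9·7
1 = 9·69 − 20·31
1 = −20·2653 + 769·69
1 = 769·8028 − 2327·2653
1 = −2327·26737 + 7750·8028
1 = 7750·88239 − 25577·26737
1 = −25577·291454 + 84481·88239
1 = 84481·671147 − 194539·291454
So 291454·(-194539) ≡ 1 (mod 671147), giving 291454⁻¹ ≡ 476608.
x ≡ 291454⁻¹·523537 ≡ 476608·523537 ≡ 206248 (mod 671147).

206248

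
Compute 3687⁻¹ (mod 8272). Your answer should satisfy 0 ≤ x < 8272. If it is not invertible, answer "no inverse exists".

4615

Extended Euclidean algorithm:
8272 = 2×3687 + 898
3687 = 4×898 + 95
898 = 9×95 + 43
95 = 2×43 + 9
43 = 4×9 + 7
9 = 1×7 + 2
7 = 3×2 + 1
2 = 2×1 + 0
gcd = 1, so the inverse exists. Back-substitute:
1 = 7 − 3·2
1 = −3·9 + 4·7
1 = 4·43 − 19·9
1 = −19·95 + 42·43
1 = 42·898 − 397·95
1 = −397·3687 + 1630·898
1 = 1630·8272 − 3657·3687
Hence 3687⁻¹ ≡ -3657 ≡ 4615 (mod 8272).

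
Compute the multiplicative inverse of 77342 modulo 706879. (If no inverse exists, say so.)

677952

Extended Euclidean algorithm:
706879 = 9*77342 + 10801
77342 = 7*10801 + 1735
10801 = 6*1735 + 391
1735 = 4*391 + 171
391 = 2*171 + 49
171 = 3*49 + 24
49 = 2*24 + 1
24 = 24*1 + 0
The gcd is 1. Working backward:
1 = 49 − 2·24
1 = −2·171 + 7·49
1 = 7·391 − 16·171
1 = −16·1735 + 71·391
1 = 71·10801 − 442·1735
1 = −442·77342 + 3165·10801
1 = 3165·706879 − 28927·77342
Thus 77342·(-28927) ≡ 1 (mod 706879); reducing, -28927 mod 706879 = 677952.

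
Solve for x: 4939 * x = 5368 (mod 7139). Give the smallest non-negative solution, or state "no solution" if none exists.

First find gcd(4939, 7139):
7139 = 1·4939 + 2200
4939 = 2·2200 + 539
2200 = 4·539 + 44
539 = 12·44 + 11
44 = 4·11 + 0
gcd = 11 and 11 | 5368, so solutions exist. Divide through by 11: 449x ≡ 488 (mod 649).
Now find 449⁻¹ mod 649:
649 = 1×449 + 200
449 = 2×200 + 49
200 = 4×49 + 4
49 = 12×4 + 1
4 = 4×1 + 0
Back-substitute:
1 = 49 − 12·4
1 = −12·200 + 49·49
1 = 49·449 − 110·200
1 = −110·649 + 159·449
So 449⁻¹ ≡ 159 (mod 649).
Then x ≡ 159·488 ≡ 361 (mod 649); the smallest non-negative solution is x = 361.

361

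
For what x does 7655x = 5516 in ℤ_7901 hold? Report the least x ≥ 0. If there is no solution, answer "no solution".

1455

First find gcd(7655, 7901):
7901 = 1×7655 + 246
7655 = 31×246 + 29
246 = 8×29 + 14
29 = 2×14 + 1
14 = 14×1 + 0
gcd = 1, so a unique solution mod 7901 exists.
Back-substitute for the Bézout coefficients:
1 = 29 − 2·14
1 = −2·246 + 17·29
1 = 17·7655 − 529·246
1 = −529·7901 + 546·7655
So 7655·(546) ≡ 1 (mod 7901), giving 7655⁻¹ ≡ 546.
x ≡ 7655⁻¹·5516 ≡ 546·5516 ≡ 1455 (mod 7901).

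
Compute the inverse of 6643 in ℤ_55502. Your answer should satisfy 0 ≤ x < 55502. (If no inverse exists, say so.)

Extended Euclidean algorithm:
55502 = 8×6643 + 2358
6643 = 2×2358 + 1927
2358 = 1×1927 + 431
1927 = 4×431 + 203
431 = 2×203 + 25
203 = 8×25 + 3
25 = 8×3 + 1
3 = 3×1 + 0
gcd = 1, so the inverse exists. Back-substitute:
1 = 25 − 8·3
1 = −8·203 + 65·25
1 = 65·431 − 138·203
1 = −138·1927 + 617·431
1 = 617·2358 − 755·1927
1 = −755·6643 + 2127·2358
1 = 2127·55502 − 17771·6643
So 6643·(-17771) ≡ 1 (mod 55502), and -17771 ≡ 37731 (mod 55502).

37731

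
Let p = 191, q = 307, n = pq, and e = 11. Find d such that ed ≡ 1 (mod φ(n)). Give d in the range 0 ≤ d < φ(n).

φ(n) = (p−1)(q−1) = 190·306 = 58140.
Need d with 11·d ≡ 1 (mod 58140). Apply the extended Euclidean algorithm:
58140 = 5285*11 + 5
11 = 2*5 + 1
5 = 5*1 + 0
Back-substitute:
1 = 11 − 2·5
1 = −2·58140 + 10571·11
So 11·10571 ≡ 1 (mod 58140), hence d = 10571.

10571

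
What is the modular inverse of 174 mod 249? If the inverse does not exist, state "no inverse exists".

no inverse exists

Compute gcd(174, 249):
249 = 1×174 + 75
174 = 2×75 + 24
75 = 3×24 + 3
24 = 8×3 + 0
Since gcd = 3 > 1, 174 is not a unit mod 249.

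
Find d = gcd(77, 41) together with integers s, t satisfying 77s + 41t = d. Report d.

Apply Euclid's algorithm to 77 and 41:
77 = 1*41 + 36
41 = 1*36 + 5
36 = 7*5 + 1
5 = 5*1 + 0
gcd(77, 41) = 1.
Express as a combination:
1 = 36 − 7·5
1 = −7·41 + 8·36
1 = 8·77 − 15·41
So 1 = (8)·77 + (-15)·41.

1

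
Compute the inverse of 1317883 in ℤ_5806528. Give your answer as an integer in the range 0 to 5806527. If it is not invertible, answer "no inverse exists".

no inverse exists

Euclidean algorithm on 5806528, 1317883:
5806528 = 4×1317883 + 534996
1317883 = 2×534996 + 247891
534996 = 2×247891 + 39214
247891 = 6×39214 + 12607
39214 = 3×12607 + 1393
12607 = 9×1393 + 70
1393 = 19×70 + 63
70 = 1×63 + 7
63 = 9×7 + 0
gcd(1317883, 5806528) = 7 ≠ 1, so 1317883 has no multiplicative inverse modulo 5806528.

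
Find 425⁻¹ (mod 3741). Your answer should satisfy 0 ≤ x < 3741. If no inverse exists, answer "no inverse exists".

gcd(3741, 425) by repeated division:
3741 = 8×425 + 341
425 = 1×341 + 84
341 = 4×84 + 5
84 = 16×5 + 4
5 = 1×4 + 1
4 = 4×1 + 0
Since gcd(425, 3741) = 1, back-substitute to write 1 as a combination:
1 = 5 − 4
1 = −84 + 17·5
1 = 17·341 − 69·84
1 = −69·425 + 86·341
1 = 86·3741 − 757·425
So 425·(-757) ≡ 1 (mod 3741), and -757 ≡ 2984 (mod 3741).

2984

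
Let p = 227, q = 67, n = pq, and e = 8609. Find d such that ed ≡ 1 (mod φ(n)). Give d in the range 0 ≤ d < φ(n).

φ(n) = (p−1)(q−1) = 226·66 = 14916.
Need d with 8609·d ≡ 1 (mod 14916). Apply the extended Euclidean algorithm:
14916 = 1*8609 + 6307
8609 = 1*6307 + 2302
6307 = 2*2302 + 1703
2302 = 1*1703 + 599
1703 = 2*599 + 505
599 = 1*505 + 94
505 = 5*94 + 35
94 = 2*35 + 24
35 = 1*24 + 11
24 = 2*11 + 2
11 = 5*2 + 1
2 = 2*1 + 0
Back-substitute:
1 = 11 − 5·2
1 = −5·24 + 11·11
1 = 11·35 − 16·24
1 = −16·94 + 43·35
1 = 43·505 − 231·94
1 = −231·599 + 274·505
1 = 274·1703 − 779·599
1 = −779·2302 + 1053·1703
1 = 1053·6307 − 2885·2302
1 = −2885·8609 + 3938·6307
1 = 3938·14916 − 6823·8609
So 8609·(-6823) ≡ 1 (mod 14916), hence d ≡ -6823 ≡ 8093 (mod 14916).

8093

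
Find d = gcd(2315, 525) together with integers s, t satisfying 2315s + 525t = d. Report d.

5

Apply Euclid's algorithm to 2315 and 525:
2315 = 4×525 + 215
525 = 2×215 + 95
215 = 2×95 + 25
95 = 3×25 + 20
25 = 1×20 + 5
20 = 4×5 + 0
gcd(2315, 525) = 5.
Express as a combination:
5 = 25 − 20
5 = −95 + 4·25
5 = 4·215 − 9·95
5 = −9·525 + 22·215
5 = 22·2315 − 97·525
So 5 = (22)·2315 + (-97)·525.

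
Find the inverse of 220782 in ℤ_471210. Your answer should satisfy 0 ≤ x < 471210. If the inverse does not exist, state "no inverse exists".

Compute gcd(220782, 471210):
471210 = 2·220782 + 29646
220782 = 7·29646 + 13260
29646 = 2·13260 + 3126
13260 = 4·3126 + 756
3126 = 4·756 + 102
756 = 7·102 + 42
102 = 2·42 + 18
42 = 2·18 + 6
18 = 3·6 + 0
Since gcd = 6 > 1, 220782 is not a unit mod 471210.

no inverse exists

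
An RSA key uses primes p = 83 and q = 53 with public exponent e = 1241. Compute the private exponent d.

φ(n) = (p−1)(q−1) = 82·52 = 4264.
Need d with 1241·d ≡ 1 (mod 4264). Apply the extended Euclidean algorithm:
4264 = 3×1241 + 541
1241 = 2×541 + 159
541 = 3×159 + 64
159 = 2×64 + 31
64 = 2×31 + 2
31 = 15×2 + 1
2 = 2×1 + 0
Back-substitute:
1 = 31 − 15·2
1 = −15·64 + 31·31
1 = 31·159 − 77·64
1 = −77·541 + 262·159
1 = 262·1241 − 601·541
1 = −601·4264 + 2065·1241
So 1241·2065 ≡ 1 (mod 4264), hence d = 2065.

2065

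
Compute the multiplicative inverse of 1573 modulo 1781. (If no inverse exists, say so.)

Euclidean algorithm on 1781, 1573:
1781 = 1·1573 + 208
1573 = 7·208 + 117
208 = 1·117 + 91
117 = 1·91 + 26
91 = 3·26 + 13
26 = 2·13 + 0
gcd(1573, 1781) = 13 ≠ 1, so 1573 has no multiplicative inverse modulo 1781.

no inverse exists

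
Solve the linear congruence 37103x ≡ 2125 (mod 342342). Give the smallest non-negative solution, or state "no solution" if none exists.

no solution

gcd(37103, 342342):
342342 = 9*37103 + 8415
37103 = 4*8415 + 3443
8415 = 2*3443 + 1529
3443 = 2*1529 + 385
1529 = 3*385 + 374
385 = 1*374 + 11
374 = 34*11 + 0
gcd = 11, but 11 ∤ 2125, so the congruence has no solution.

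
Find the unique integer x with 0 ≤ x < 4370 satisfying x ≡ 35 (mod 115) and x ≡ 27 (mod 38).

3485

Write x = 35 + 115·k. Then 115·k ≡ 27 − 35 ≡ 30 (mod 38).
Need 115⁻¹ mod 38. Extended Euclid on (38, 1):
38 = 38×1 + 0
115⁻¹ ≡ 1 (mod 38), so k ≡ 1·30 ≡ 30 (mod 38).
x = 35 + 115·30 = 3485.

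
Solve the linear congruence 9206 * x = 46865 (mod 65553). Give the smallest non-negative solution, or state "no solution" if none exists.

37054

First find gcd(9206, 65553):
65553 = 7×9206 + 1111
9206 = 8×1111 + 318
1111 = 3×318 + 157
318 = 2×157 + 4
157 = 39×4 + 1
4 = 4×1 + 0
gcd = 1, so a unique solution mod 65553 exists.
Back-substitute for the Bézout coefficients:
1 = 157 − 39·4
1 = −39·318 + 79·157
1 = 79·1111 − 276·318
1 = −276·9206 + 2287·1111
1 = 2287·65553 − 16285·9206
So 9206·(-16285) ≡ 1 (mod 65553), giving 9206⁻¹ ≡ 49268.
x ≡ 9206⁻¹·46865 ≡ 49268·46865 ≡ 37054 (mod 65553).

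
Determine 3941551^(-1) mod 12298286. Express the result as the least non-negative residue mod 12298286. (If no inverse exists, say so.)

863131

Run Euclid on (12298286, 3941551):
12298286 = 3×3941551 + 473633
3941551 = 8×473633 + 152487
473633 = 3×152487 + 16172
152487 = 9×16172 + 6939
16172 = 2×6939 + 2294
6939 = 3×2294 + 57
2294 = 40×57 + 14
57 = 4×14 + 1
14 = 14×1 + 0
The gcd is 1. Working backward:
1 = 57 − 4·14
1 = −4·2294 + 161·57
1 = 161·6939 − 487·2294
1 = −487·16172 + 1135·6939
1 = 1135·152487 − 10702·16172
1 = −10702·473633 + 33241·152487
1 = 33241·3941551 − 276630·473633
1 = −276630·12298286 + 863131·3941551
So 3941551·863131 ≡ 1 (mod 12298286).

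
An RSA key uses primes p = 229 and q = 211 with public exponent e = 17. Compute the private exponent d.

5633

φ(n) = (p−1)(q−1) = 228·210 = 47880.
Need d with 17·d ≡ 1 (mod 47880). Apply the extended Euclidean algorithm:
47880 = 2816×17 + 8
17 = 2×8 + 1
8 = 8×1 + 0
Back-substitute:
1 = 17 − 2·8
1 = −2·47880 + 5633·17
So 17·5633 ≡ 1 (mod 47880), hence d = 5633.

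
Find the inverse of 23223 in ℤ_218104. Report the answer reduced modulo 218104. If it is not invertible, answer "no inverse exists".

gcd(218104, 23223) by repeated division:
218104 = 9×23223 + 9097
23223 = 2×9097 + 5029
9097 = 1×5029 + 4068
5029 = 1×4068 + 961
4068 = 4×961 + 224
961 = 4×224 + 65
224 = 3×65 + 29
65 = 2×29 + 7
29 = 4×7 + 1
7 = 7×1 + 0
Since gcd(23223, 218104) = 1, back-substitute to write 1 as a combination:
1 = 29 − 4·7
1 = −4·65 + 9·29
1 = 9·224 − 31·65
1 = −31·961 + 133·224
1 = 133·4068 − 563·961
1 = −563·5029 + 696·4068
1 = 696·9097 − 1259·5029
1 = −1259·23223 + 3214·9097
1 = 3214·218104 − 30185·23223
Thus 23223·(-30185) ≡ 1 (mod 218104); reducing, -30185 mod 218104 = 187919.

187919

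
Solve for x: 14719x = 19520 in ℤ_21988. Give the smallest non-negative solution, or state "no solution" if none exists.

19396

First find gcd(14719, 21988):
21988 = 1×14719 + 7269
14719 = 2×7269 + 181
7269 = 40×181 + 29
181 = 6×29 + 7
29 = 4×7 + 1
7 = 7×1 + 0
gcd = 1, so a unique solution mod 21988 exists.
Back-substitute for the Bézout coefficients:
1 = 29 − 4·7
1 = −4·181 + 25·29
1 = 25·7269 − 1004·181
1 = −1004·14719 + 2033·7269
1 = 2033·21988 − 3037·14719
So 14719·(-3037) ≡ 1 (mod 21988), giving 14719⁻¹ ≡ 18951.
x ≡ 14719⁻¹·19520 ≡ 18951·19520 ≡ 19396 (mod 21988).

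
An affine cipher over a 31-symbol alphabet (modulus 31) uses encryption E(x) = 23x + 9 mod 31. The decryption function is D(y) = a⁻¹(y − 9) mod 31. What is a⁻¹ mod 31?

Apply the Euclidean algorithm to 31 and 23:
31 = 1×23 + 8
23 = 2×8 + 7
8 = 1×7 + 1
7 = 7×1 + 0
Since gcd(23, 31) = 1, back-substitute to write 1 as a combination:
1 = 8 − 7
1 = −23 + 3·8
1 = 3·31 − 4·23
Thus 23·(-4) ≡ 1 (mod 31); reducing, -4 mod 31 = 27.

27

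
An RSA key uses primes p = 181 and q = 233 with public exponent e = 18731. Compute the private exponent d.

φ(n) = (p−1)(q−1) = 180·232 = 41760.
Need d with 18731·d ≡ 1 (mod 41760). Apply the extended Euclidean algorithm:
41760 = 2×18731 + 4298
18731 = 4×4298 + 1539
4298 = 2×1539 + 1220
1539 = 1×1220 + 319
1220 = 3×319 + 263
319 = 1×263 + 56
263 = 4×56 + 39
56 = 1×39 + 17
39 = 2×17 + 5
17 = 3×5 + 2
5 = 2×2 + 1
2 = 2×1 + 0
Back-substitute:
1 = 5 − 2·2
1 = −2·17 + 7·5
1 = 7·39 − 16·17
1 = −16·56 + 23·39
1 = 23·263 − 108·56
1 = −108·319 + 131·263
1 = 131·1220 − 501·319
1 = −501·1539 + 632·1220
1 = 632·4298 − 1765·1539
1 = −1765·18731 + 7692·4298
1 = 7692·41760 − 17149·18731
So 18731·(-17149) ≡ 1 (mod 41760), hence d ≡ -17149 ≡ 24611 (mod 41760).

24611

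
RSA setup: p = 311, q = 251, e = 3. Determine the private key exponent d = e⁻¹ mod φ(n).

51667

φ(n) = (p−1)(q−1) = 310·250 = 77500.
Need d with 3·d ≡ 1 (mod 77500). Apply the extended Euclidean algorithm:
77500 = 25833·3 + 1
3 = 3·1 + 0
Back-substitute:
1 = 77500 − 25833·3
So 3·(-25833) ≡ 1 (mod 77500), hence d ≡ -25833 ≡ 51667 (mod 77500).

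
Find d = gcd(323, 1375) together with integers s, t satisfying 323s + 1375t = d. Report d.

Euclidean algorithm:
1375 = 4*323 + 83
323 = 3*83 + 74
83 = 1*74 + 9
74 = 8*9 + 2
9 = 4*2 + 1
2 = 2*1 + 0
gcd(323, 1375) = 1.
Back-substituting:
1 = 9 − 4·2
1 = −4·74 + 33·9
1 = 33·83 − 37·74
1 = −37·323 + 144·83
1 = 144·1375 − 613·323
So 1 = (144)·1375 + (-613)·323.

1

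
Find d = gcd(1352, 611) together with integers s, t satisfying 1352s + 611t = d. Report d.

Apply Euclid's algorithm to 1352 and 611:
1352 = 2×611 + 130
611 = 4×130 + 91
130 = 1×91 + 39
91 = 2×39 + 13
39 = 3×13 + 0
gcd(1352, 611) = 13.
Working backward:
13 = 91 − 2·39
13 = −2·130 + 3·91
13 = 3·611 − 14·130
13 = −14·1352 + 31·611
So 13 = (-14)·1352 + (31)·611.

13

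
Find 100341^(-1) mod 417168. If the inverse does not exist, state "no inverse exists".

no inverse exists

Euclidean algorithm on 417168, 100341:
417168 = 4*100341 + 15804
100341 = 6*15804 + 5517
15804 = 2*5517 + 4770
5517 = 1*4770 + 747
4770 = 6*747 + 288
747 = 2*288 + 171
288 = 1*171 + 117
171 = 1*117 + 54
117 = 2*54 + 9
54 = 6*9 + 0
Since gcd = 9 > 1, 100341 is not a unit mod 417168.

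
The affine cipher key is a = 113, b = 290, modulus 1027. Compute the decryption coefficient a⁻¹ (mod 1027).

718

Extended Euclidean algorithm:
1027 = 9·113 + 10
113 = 11·10 + 3
10 = 3·3 + 1
3 = 3·1 + 0
The gcd is 1. Working backward:
1 = 10 − 3·3
1 = −3·113 + 34·10
1 = 34·1027 − 309·113
Thus 113·(-309) ≡ 1 (mod 1027); reducing, -309 mod 1027 = 718.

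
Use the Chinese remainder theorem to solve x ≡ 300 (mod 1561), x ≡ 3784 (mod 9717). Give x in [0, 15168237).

12266638

Write x = 300 + 1561·k. Then 1561·k ≡ 3784 − 300 ≡ 3484 (mod 9717).
Need 1561⁻¹ mod 9717. Extended Euclid on (9717, 1561):
9717 = 6*1561 + 351
1561 = 4*351 + 157
351 = 2*157 + 37
157 = 4*37 + 9
37 = 4*9 + 1
9 = 9*1 + 0
Back-substitute:
1 = 37 − 4·9
1 = −4·157 + 17·37
1 = 17·351 − 38·157
1 = −38·1561 + 169·351
1 = 169·9717 − 1052·1561
1561⁻¹ ≡ 8665 (mod 9717), so k ≡ 8665·3484 ≡ 7858 (mod 9717).
x = 300 + 1561·7858 = 12266638.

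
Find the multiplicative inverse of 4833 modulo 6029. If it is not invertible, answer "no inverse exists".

2707

gcd(6029, 4833) by repeated division:
6029 = 1×4833 + 1196
4833 = 4×1196 + 49
1196 = 24×49 + 20
49 = 2×20 + 9
20 = 2×9 + 2
9 = 4×2 + 1
2 = 2×1 + 0
Since gcd(4833, 6029) = 1, back-substitute to write 1 as a combination:
1 = 9 − 4·2
1 = −4·20 + 9·9
1 = 9·49 − 22·20
1 = −22·1196 + 537·49
1 = 537·4833 − 2170·1196
1 = −2170·6029 + 2707·4833
So 4833·2707 ≡ 1 (mod 6029).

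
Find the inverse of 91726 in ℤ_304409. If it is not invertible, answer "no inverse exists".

212173

gcd(304409, 91726) by repeated division:
304409 = 3*91726 + 29231
91726 = 3*29231 + 4033
29231 = 7*4033 + 1000
4033 = 4*1000 + 33
1000 = 30*33 + 10
33 = 3*10 + 3
10 = 3*3 + 1
3 = 3*1 + 0
Since gcd(91726, 304409) = 1, back-substitute to write 1 as a combination:
1 = 10 − 3·3
1 = −3·33 + 10·10
1 = 10·1000 − 303·33
1 = −303·4033 + 1222·1000
1 = 1222·29231 − 8857·4033
1 = −8857·91726 + 27793·29231
1 = 27793·304409 − 92236·91726
So 91726·(-92236) ≡ 1 (mod 304409), and -92236 ≡ 212173 (mod 304409).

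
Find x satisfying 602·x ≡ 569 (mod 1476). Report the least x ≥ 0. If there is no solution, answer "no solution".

gcd(602, 1476):
1476 = 2×602 + 272
602 = 2×272 + 58
272 = 4×58 + 40
58 = 1×40 + 18
40 = 2×18 + 4
18 = 4×4 + 2
4 = 2×2 + 0
gcd = 2, but 2 ∤ 569, so the congruence has no solution.

no solution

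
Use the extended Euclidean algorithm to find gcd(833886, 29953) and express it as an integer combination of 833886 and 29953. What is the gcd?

Apply Euclid's algorithm to 833886 and 29953:
833886 = 27·29953 + 25155
29953 = 1·25155 + 4798
25155 = 5·4798 + 1165
4798 = 4·1165 + 138
1165 = 8·138 + 61
138 = 2·61 + 16
61 = 3·16 + 13
16 = 1·13 + 3
13 = 4·3 + 1
3 = 3·1 + 0
gcd(833886, 29953) = 1.
Express as a combination:
1 = 13 − 4·3
1 = −4·16 + 5·13
1 = 5·61 − 19·16
1 = −19·138 + 43·61
1 = 43·1165 − 363·138
1 = −363·4798 + 1495·1165
1 = 1495·25155 − 7838·4798
1 = −7838·29953 + 9333·25155
1 = 9333·833886 − 259829·29953
So 1 = (9333)·833886 + (-259829)·29953.

1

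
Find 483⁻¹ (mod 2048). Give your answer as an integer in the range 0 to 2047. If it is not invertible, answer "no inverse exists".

971

Run Euclid on (2048, 483):
2048 = 4*483 + 116
483 = 4*116 + 19
116 = 6*19 + 2
19 = 9*2 + 1
2 = 2*1 + 0
Since gcd(483, 2048) = 1, back-substitute to write 1 as a combination:
1 = 19 − 9·2
1 = −9·116 + 55·19
1 = 55·483 − 229·116
1 = −229·2048 + 971·483
So 483·971 ≡ 1 (mod 2048).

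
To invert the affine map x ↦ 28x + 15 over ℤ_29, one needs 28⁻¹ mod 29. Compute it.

Run Euclid on (29, 28):
29 = 1×28 + 1
28 = 28×1 + 0
Since gcd(28, 29) = 1, back-substitute to write 1 as a combination:
1 = 29 − 28
So 28·(-1) ≡ 1 (mod 29), and -1 ≡ 28 (mod 29).

28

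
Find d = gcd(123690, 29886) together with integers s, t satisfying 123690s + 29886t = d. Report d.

6

Repeated division:
123690 = 4×29886 + 4146
29886 = 7×4146 + 864
4146 = 4×864 + 690
864 = 1×690 + 174
690 = 3×174 + 168
174 = 1×168 + 6
168 = 28×6 + 0
gcd(123690, 29886) = 6.
Working backward:
6 = 174 − 168
6 = −690 + 4·174
6 = 4·864 − 5·690
6 = −5·4146 + 24·864
6 = 24·29886 − 173·4146
6 = −173·123690 + 716·29886
So 6 = (-173)·123690 + (716)·29886.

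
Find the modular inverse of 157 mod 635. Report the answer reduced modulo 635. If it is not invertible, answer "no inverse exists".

Extended Euclidean algorithm:
635 = 4*157 + 7
157 = 22*7 + 3
7 = 2*3 + 1
3 = 3*1 + 0
Since gcd(157, 635) = 1, back-substitute to write 1 as a combination:
1 = 7 − 2·3
1 = −2·157 + 45·7
1 = 45·635 − 182·157
Hence 157⁻¹ ≡ -182 ≡ 453 (mod 635).

453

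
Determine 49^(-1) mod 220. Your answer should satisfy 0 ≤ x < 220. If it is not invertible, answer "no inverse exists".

gcd(220, 49) by repeated division:
220 = 4·49 + 24
49 = 2·24 + 1
24 = 24·1 + 0
Since gcd(49, 220) = 1, back-substitute to write 1 as a combination:
1 = 49 − 2·24
1 = −2·220 + 9·49
So 49·9 ≡ 1 (mod 220).

9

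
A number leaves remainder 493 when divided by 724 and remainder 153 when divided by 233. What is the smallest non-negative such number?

24385

Write x = 493 + 724·k. Then 724·k ≡ 153 − 493 ≡ 126 (mod 233).
Need 724⁻¹ mod 233. Extended Euclid on (233, 25):
233 = 9·25 + 8
25 = 3·8 + 1
8 = 8·1 + 0
Back-substitute:
1 = 25 − 3·8
1 = −3·233 + 28·25
724⁻¹ ≡ 28 (mod 233), so k ≡ 28·126 ≡ 33 (mod 233).
x = 493 + 724·33 = 24385.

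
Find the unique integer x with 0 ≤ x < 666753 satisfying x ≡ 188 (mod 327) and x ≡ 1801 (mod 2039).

97634

Write x = 188 + 327·k. Then 327·k ≡ 1801 − 188 ≡ 1613 (mod 2039).
Need 327⁻¹ mod 2039. Extended Euclid on (2039, 327):
2039 = 6·327 + 77
327 = 4·77 + 19
77 = 4·19 + 1
19 = 19·1 + 0
Back-substitute:
1 = 77 − 4·19
1 = −4·327 + 17·77
1 = 17·2039 − 106·327
327⁻¹ ≡ 1933 (mod 2039), so k ≡ 1933·1613 ≡ 298 (mod 2039).
x = 188 + 327·298 = 97634.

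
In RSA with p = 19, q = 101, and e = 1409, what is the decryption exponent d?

φ(n) = (p−1)(q−1) = 18·100 = 1800.
Need d with 1409·d ≡ 1 (mod 1800). Apply the extended Euclidean algorithm:
1800 = 1*1409 + 391
1409 = 3*391 + 236
391 = 1*236 + 155
236 = 1*155 + 81
155 = 1*81 + 74
81 = 1*74 + 7
74 = 10*7 + 4
7 = 1*4 + 3
4 = 1*3 + 1
3 = 3*1 + 0
Back-substitute:
1 = 4 − 3
1 = −7 + 2·4
1 = 2·74 − 21·7
1 = −21·81 + 23·74
1 = 23·155 − 44·81
1 = −44·236 + 67·155
1 = 67·391 − 111·236
1 = −111·1409 + 400·391
1 = 400·1800 − 511·1409
So 1409·(-511) ≡ 1 (mod 1800), hence d ≡ -511 ≡ 1289 (mod 1800).

1289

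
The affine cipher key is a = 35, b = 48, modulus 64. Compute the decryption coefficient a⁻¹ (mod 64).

Run Euclid on (64, 35):
64 = 1*35 + 29
35 = 1*29 + 6
29 = 4*6 + 5
6 = 1*5 + 1
5 = 5*1 + 0
Since gcd(35, 64) = 1, back-substitute to write 1 as a combination:
1 = 6 − 5
1 = −29 + 5·6
1 = 5·35 − 6·29
1 = −6·64 + 11·35
So 35·11 ≡ 1 (mod 64).

11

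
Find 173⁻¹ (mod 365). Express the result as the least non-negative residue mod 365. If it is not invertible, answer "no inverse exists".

192

Apply the Euclidean algorithm to 365 and 173:
365 = 2×173 + 19
173 = 9×19 + 2
19 = 9×2 + 1
2 = 2×1 + 0
Since gcd(173, 365) = 1, back-substitute to write 1 as a combination:
1 = 19 − 9·2
1 = −9·173 + 82·19
1 = 82·365 − 173·173
Hence 173⁻¹ ≡ -173 ≡ 192 (mod 365).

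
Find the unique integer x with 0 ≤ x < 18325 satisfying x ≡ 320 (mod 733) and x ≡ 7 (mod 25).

Write x = 320 + 733·k. Then 733·k ≡ 7 − 320 ≡ 12 (mod 25).
Need 733⁻¹ mod 25. Extended Euclid on (25, 8):
25 = 3*8 + 1
8 = 8*1 + 0
Back-substitute:
1 = 25 − 3·8
733⁻¹ ≡ 22 (mod 25), so k ≡ 22·12 ≡ 14 (mod 25).
x = 320 + 733·14 = 10582.

10582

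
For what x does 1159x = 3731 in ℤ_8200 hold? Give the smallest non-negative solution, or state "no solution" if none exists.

First find gcd(1159, 8200):
8200 = 7×1159 + 87
1159 = 13×87 + 28
87 = 3×28 + 3
28 = 9×3 + 1
3 = 3×1 + 0
gcd = 1, so a unique solution mod 8200 exists.
Back-substitute for the Bézout coefficients:
1 = 28 − 9·3
1 = −9·87 + 28·28
1 = 28·1159 − 373·87
1 = −373·8200 + 2639·1159
So 1159·(2639) ≡ 1 (mod 8200), giving 1159⁻¹ ≡ 2639.
x ≡ 1159⁻¹·3731 ≡ 2639·3731 ≡ 6109 (mod 8200).

6109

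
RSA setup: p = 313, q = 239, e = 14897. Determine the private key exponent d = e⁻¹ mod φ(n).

6161

φ(n) = (p−1)(q−1) = 312·238 = 74256.
Need d with 14897·d ≡ 1 (mod 74256). Apply the extended Euclidean algorithm:
74256 = 4*14897 + 14668
14897 = 1*14668 + 229
14668 = 64*229 + 12
229 = 19*12 + 1
12 = 12*1 + 0
Back-substitute:
1 = 229 − 19·12
1 = −19·14668 + 1217·229
1 = 1217·14897 − 1236·14668
1 = −1236·74256 + 6161·14897
So 14897·6161 ≡ 1 (mod 74256), hence d = 6161.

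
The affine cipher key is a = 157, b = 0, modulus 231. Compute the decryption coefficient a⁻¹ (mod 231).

Apply the Euclidean algorithm to 231 and 157:
231 = 1*157 + 74
157 = 2*74 + 9
74 = 8*9 + 2
9 = 4*2 + 1
2 = 2*1 + 0
Since gcd(157, 231) = 1, back-substitute to write 1 as a combination:
1 = 9 − 4·2
1 = −4·74 + 33·9
1 = 33·157 − 70·74
1 = −70·231 + 103·157
So 157·103 ≡ 1 (mod 231).

103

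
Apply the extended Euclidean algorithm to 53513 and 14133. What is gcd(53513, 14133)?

1

Apply Euclid's algorithm to 53513 and 14133:
53513 = 3·14133 + 11114
14133 = 1·11114 + 3019
11114 = 3·3019 + 2057
3019 = 1·2057 + 962
2057 = 2·962 + 133
962 = 7·133 + 31
133 = 4·31 + 9
31 = 3·9 + 4
9 = 2·4 + 1
4 = 4·1 + 0
gcd(53513, 14133) = 1.
Working backward:
1 = 9 − 2·4
1 = −2·31 + 7·9
1 = 7·133 − 30·31
1 = −30·962 + 217·133
1 = 217·2057 − 464·962
1 = −464·3019 + 681·2057
1 = 681·11114 − 2507·3019
1 = −2507·14133 + 3188·11114
1 = 3188·53513 − 12071·14133
So 1 = (3188)·53513 + (-12071)·14133.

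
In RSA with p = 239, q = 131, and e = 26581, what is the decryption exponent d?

29201

φ(n) = (p−1)(q−1) = 238·130 = 30940.
Need d with 26581·d ≡ 1 (mod 30940). Apply the extended Euclidean algorithm:
30940 = 1×26581 + 4359
26581 = 6×4359 + 427
4359 = 10×427 + 89
427 = 4×89 + 71
89 = 1×71 + 18
71 = 3×18 + 17
18 = 1×17 + 1
17 = 17×1 + 0
Back-substitute:
1 = 18 − 17
1 = −71 + 4·18
1 = 4·89 − 5·71
1 = −5·427 + 24·89
1 = 24·4359 − 245·427
1 = −245·26581 + 1494·4359
1 = 1494·30940 − 1739·26581
So 26581·(-1739) ≡ 1 (mod 30940), hence d ≡ -1739 ≡ 29201 (mod 30940).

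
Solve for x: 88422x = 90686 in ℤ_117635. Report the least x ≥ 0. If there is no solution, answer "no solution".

3468

First find gcd(88422, 117635):
117635 = 1·88422 + 29213
88422 = 3·29213 + 783
29213 = 37·783 + 242
783 = 3·242 + 57
242 = 4·57 + 14
57 = 4·14 + 1
14 = 14·1 + 0
gcd = 1, so a unique solution mod 117635 exists.
Back-substitute for the Bézout coefficients:
1 = 57 − 4·14
1 = −4·242 + 17·57
1 = 17·783 − 55·242
1 = −55·29213 + 2052·783
1 = 2052·88422 − 6211·29213
1 = −6211·117635 + 8263·88422
So 88422·(8263) ≡ 1 (mod 117635), giving 88422⁻¹ ≡ 8263.
x ≡ 88422⁻¹·90686 ≡ 8263·90686 ≡ 3468 (mod 117635).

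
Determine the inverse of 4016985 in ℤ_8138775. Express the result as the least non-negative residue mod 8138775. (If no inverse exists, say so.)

Compute gcd(4016985, 8138775):
8138775 = 2·4016985 + 104805
4016985 = 38·104805 + 34395
104805 = 3·34395 + 1620
34395 = 21·1620 + 375
1620 = 4·375 + 120
375 = 3·120 + 15
120 = 8·15 + 0
gcd(4016985, 8138775) = 15 ≠ 1, so 4016985 has no multiplicative inverse modulo 8138775.

no inverse exists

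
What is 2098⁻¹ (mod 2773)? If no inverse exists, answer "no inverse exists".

152

Extended Euclidean algorithm:
2773 = 1*2098 + 675
2098 = 3*675 + 73
675 = 9*73 + 18
73 = 4*18 + 1
18 = 18*1 + 0
Since gcd(2098, 2773) = 1, back-substitute to write 1 as a combination:
1 = 73 − 4·18
1 = −4·675 + 37·73
1 = 37·2098 − 115·675
1 = −115·2773 + 152·2098
So 2098·152 ≡ 1 (mod 2773).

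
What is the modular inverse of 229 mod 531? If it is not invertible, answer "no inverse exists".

160

gcd(531, 229) by repeated division:
531 = 2·229 + 73
229 = 3·73 + 10
73 = 7·10 + 3
10 = 3·3 + 1
3 = 3·1 + 0
Since gcd(229, 531) = 1, back-substitute to write 1 as a combination:
1 = 10 − 3·3
1 = −3·73 + 22·10
1 = 22·229 − 69·73
1 = −69·531 + 160·229
So 229·160 ≡ 1 (mod 531).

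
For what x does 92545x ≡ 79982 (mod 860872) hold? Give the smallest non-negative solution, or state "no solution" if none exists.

756958

First find gcd(92545, 860872):
860872 = 9*92545 + 27967
92545 = 3*27967 + 8644
27967 = 3*8644 + 2035
8644 = 4*2035 + 504
2035 = 4*504 + 19
504 = 26*19 + 10
19 = 1*10 + 9
10 = 1*9 + 1
9 = 9*1 + 0
gcd = 1, so a unique solution mod 860872 exists.
Back-substitute for the Bézout coefficients:
1 = 10 − 9
1 = −19 + 2·10
1 = 2·504 − 53·19
1 = −53·2035 + 214·504
1 = 214·8644 − 909·2035
1 = −909·27967 + 2941·8644
1 = 2941·92545 − 9732·27967
1 = −9732·860872 + 90529·92545
So 92545·(90529) ≡ 1 (mod 860872), giving 92545⁻¹ ≡ 90529.
x ≡ 92545⁻¹·79982 ≡ 90529·79982 ≡ 756958 (mod 860872).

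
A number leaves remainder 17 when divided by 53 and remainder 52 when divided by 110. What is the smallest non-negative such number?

Write x = 17 + 53·k. Then 53·k ≡ 52 − 17 ≡ 35 (mod 110).
Need 53⁻¹ mod 110. Extended Euclid on (110, 53):
110 = 2·53 + 4
53 = 13·4 + 1
4 = 4·1 + 0
Back-substitute:
1 = 53 − 13·4
1 = −13·110 + 27·53
53⁻¹ ≡ 27 (mod 110), so k ≡ 27·35 ≡ 65 (mod 110).
x = 17 + 53·65 = 3462.

3462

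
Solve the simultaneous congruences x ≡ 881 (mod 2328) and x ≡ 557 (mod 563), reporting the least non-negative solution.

Write x = 881 + 2328·k. Then 2328·k ≡ 557 − 881 ≡ 239 (mod 563).
Need 2328⁻¹ mod 563. Extended Euclid on (563, 76):
563 = 7·76 + 31
76 = 2·31 + 14
31 = 2·14 + 3
14 = 4·3 + 2
3 = 1·2 + 1
2 = 2·1 + 0
Back-substitute:
1 = 3 − 2
1 = −14 + 5·3
1 = 5·31 − 11·14
1 = −11·76 + 27·31
1 = 27·563 − 200·76
2328⁻¹ ≡ 363 (mod 563), so k ≡ 363·239 ≡ 55 (mod 563).
x = 881 + 2328·55 = 128921.

128921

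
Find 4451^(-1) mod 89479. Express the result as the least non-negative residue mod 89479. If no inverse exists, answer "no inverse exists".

gcd(89479, 4451) by repeated division:
89479 = 20*4451 + 459
4451 = 9*459 + 320
459 = 1*320 + 139
320 = 2*139 + 42
139 = 3*42 + 13
42 = 3*13 + 3
13 = 4*3 + 1
3 = 3*1 + 0
Since gcd(4451, 89479) = 1, back-substitute to write 1 as a combination:
1 = 13 − 4·3
1 = −4·42 + 13·13
1 = 13·139 − 43·42
1 = −43·320 + 99·139
1 = 99·459 − 142·320
1 = −142·4451 + 1377·459
1 = 1377·89479 − 27682·4451
Thus 4451·(-27682) ≡ 1 (mod 89479); reducing, -27682 mod 89479 = 61797.

61797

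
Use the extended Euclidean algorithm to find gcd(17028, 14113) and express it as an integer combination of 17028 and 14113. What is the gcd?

Repeated division:
17028 = 1·14113 + 2915
14113 = 4·2915 + 2453
2915 = 1·2453 + 462
2453 = 5·462 + 143
462 = 3·143 + 33
143 = 4·33 + 11
33 = 3·11 + 0
gcd(17028, 14113) = 11.
Back-substituting:
11 = 143 − 4·33
11 = −4·462 + 13·143
11 = 13·2453 − 69·462
11 = −69·2915 + 82·2453
11 = 82·14113 − 397·2915
11 = −397·17028 + 479·14113
So 11 = (-397)·17028 + (479)·14113.

11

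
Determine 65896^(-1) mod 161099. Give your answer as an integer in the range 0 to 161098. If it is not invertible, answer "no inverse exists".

141299

gcd(161099, 65896) by repeated division:
161099 = 2×65896 + 29307
65896 = 2×29307 + 7282
29307 = 4×7282 + 179
7282 = 40×179 + 122
179 = 1×122 + 57
122 = 2×57 + 8
57 = 7×8 + 1
8 = 8×1 + 0
gcd = 1, so the inverse exists. Back-substitute:
1 = 57 − 7·8
1 = −7·122 + 15·57
1 = 15·179 − 22·122
1 = −22·7282 + 895·179
1 = 895·29307 − 3602·7282
1 = −3602·65896 + 8099·29307
1 = 8099·161099 − 19800·65896
So 65896·(-19800) ≡ 1 (mod 161099), and -19800 ≡ 141299 (mod 161099).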